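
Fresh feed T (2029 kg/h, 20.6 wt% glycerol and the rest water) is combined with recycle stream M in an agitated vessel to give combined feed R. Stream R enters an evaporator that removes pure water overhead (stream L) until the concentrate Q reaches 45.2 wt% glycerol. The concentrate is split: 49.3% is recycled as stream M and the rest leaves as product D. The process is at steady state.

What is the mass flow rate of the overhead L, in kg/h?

1104 kg/h

Overall glycerol balance (none leaves overhead): glycerol in fresh feed = glycerol in product, i.e. 2029×0.206 = (1−0.493)·Q·0.452.
Q = 417.97/(0.452×0.507) = 1823.9 kg/h.
Recycle M = 0.493×1823.9 = 899.19 kg/h.
Combined feed R = 2029 + 899.19 = 2928.2 kg/h.
Overhead L = R − Q = 2928.2 − 1823.9 = 1104.3 kg/h.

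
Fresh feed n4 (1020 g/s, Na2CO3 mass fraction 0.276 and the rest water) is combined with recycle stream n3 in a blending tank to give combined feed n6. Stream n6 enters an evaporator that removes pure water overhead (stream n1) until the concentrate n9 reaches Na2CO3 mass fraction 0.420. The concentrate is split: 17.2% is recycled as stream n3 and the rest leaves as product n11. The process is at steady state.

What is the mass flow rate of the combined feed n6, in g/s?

1159 g/s

Overall Na2CO3 balance (none leaves overhead): Na2CO3 in fresh feed = Na2CO3 in product, i.e. 1020×0.276 = (1−0.172)·n9·0.420.
n9 = 281.52/(0.420×0.828) = 809.52 g/s.
Recycle n3 = 0.172×809.52 = 139.24 g/s.
Combined feed n6 = 1020 + 139.24 = 1159.2 g/s.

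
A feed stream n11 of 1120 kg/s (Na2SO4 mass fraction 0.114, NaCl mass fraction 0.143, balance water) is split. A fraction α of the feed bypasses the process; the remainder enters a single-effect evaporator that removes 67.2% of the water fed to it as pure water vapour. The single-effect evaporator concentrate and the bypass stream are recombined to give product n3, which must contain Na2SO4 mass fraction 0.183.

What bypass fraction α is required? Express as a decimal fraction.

0.245

All 1120×0.114 = 127.68 kg/s of Na2SO4 reaches n3, so n3 = 127.68/0.183 = 697.7 kg/s and vapour = 422.3 kg/s.
The evaporator receives (1−α)·1120 of feed at 0.743 water and removes 0.672 of that water:
0.672×0.743×(1−α)×1120 = 422.3
(1−α) = 422.3/559.21 = 0.7552;  α = 0.2448.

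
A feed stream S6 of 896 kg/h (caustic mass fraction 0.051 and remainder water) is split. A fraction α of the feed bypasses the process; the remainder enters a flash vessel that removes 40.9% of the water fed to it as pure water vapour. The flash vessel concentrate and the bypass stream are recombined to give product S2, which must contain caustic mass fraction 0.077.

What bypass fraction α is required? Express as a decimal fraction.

All 896×0.051 = 45.696 kg/h of caustic reaches S2, so S2 = 45.696/0.077 = 593.45 kg/h and vapour = 302.55 kg/h.
The evaporator receives (1−α)·896 of feed at 0.949 water and removes 0.409 of that water:
0.409×0.949×(1−α)×896 = 302.55
(1−α) = 302.55/347.77 = 0.8699;  α = 0.1301.

0.130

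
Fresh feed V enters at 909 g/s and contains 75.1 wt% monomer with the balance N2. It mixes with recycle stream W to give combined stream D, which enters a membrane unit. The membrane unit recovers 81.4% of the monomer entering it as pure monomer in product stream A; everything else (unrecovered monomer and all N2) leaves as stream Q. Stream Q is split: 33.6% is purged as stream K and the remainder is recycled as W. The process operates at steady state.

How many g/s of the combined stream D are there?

N2 enters only via V and leaves only via the purge: 909×0.249 = 0.336×(N2 in Q), and the membrane unit passes all N2, so N2 in D = N2 in Q = 673.63 g/s.
monomer in D: m_A = 909×0.751 + (1−0.336)·(1−0.814)·m_A, so m_A = 682.66/0.8765 = 778.85 g/s.
D = 778.85 + 673.63 = 1452.5 g/s.

1452 g/s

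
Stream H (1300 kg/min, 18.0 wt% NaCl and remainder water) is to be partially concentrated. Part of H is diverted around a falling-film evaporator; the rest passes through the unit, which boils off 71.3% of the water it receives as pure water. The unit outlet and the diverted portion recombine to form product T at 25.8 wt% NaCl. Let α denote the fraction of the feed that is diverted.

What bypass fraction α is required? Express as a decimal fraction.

All 1300×0.180 = 234 kg/min of NaCl reaches T, so T = 234/0.258 = 906.98 kg/min and vapour = 393.02 kg/min.
The evaporator receives (1−α)·1300 of feed at 0.820 water and removes 0.713 of that water:
0.713×0.820×(1−α)×1300 = 393.02
(1−α) = 393.02/760.06 = 0.5171;  α = 0.4829.

0.483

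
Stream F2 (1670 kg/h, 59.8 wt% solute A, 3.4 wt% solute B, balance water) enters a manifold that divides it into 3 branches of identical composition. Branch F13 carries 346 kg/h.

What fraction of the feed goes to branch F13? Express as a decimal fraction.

Fraction to F13 = 346/1670 = 0.2072.

0.207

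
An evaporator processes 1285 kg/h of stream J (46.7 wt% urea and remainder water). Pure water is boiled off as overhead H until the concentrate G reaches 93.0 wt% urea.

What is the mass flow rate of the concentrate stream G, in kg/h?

urea is conserved: 1285×0.467 = 600.1 kg/h all reports to the concentrate.
Concentrate = 600.1/(target fraction) = 645.26 kg/h.

645.3 kg/h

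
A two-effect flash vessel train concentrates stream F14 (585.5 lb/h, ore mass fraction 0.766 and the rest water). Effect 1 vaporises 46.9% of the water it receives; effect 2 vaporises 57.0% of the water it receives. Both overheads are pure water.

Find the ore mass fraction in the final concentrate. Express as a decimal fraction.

water in feed = 585.5×0.234 = 137.01 lb/h.
After stage 1: water left = (1−0.469)×137.01 = 72.751; stream total = 521.24 lb/h.
After stage 2: water left = (1−0.570)×72.751 = 31.283; final concentrate = 479.78 lb/h.
ore fraction = 448.49/479.78 = 0.935.

0.935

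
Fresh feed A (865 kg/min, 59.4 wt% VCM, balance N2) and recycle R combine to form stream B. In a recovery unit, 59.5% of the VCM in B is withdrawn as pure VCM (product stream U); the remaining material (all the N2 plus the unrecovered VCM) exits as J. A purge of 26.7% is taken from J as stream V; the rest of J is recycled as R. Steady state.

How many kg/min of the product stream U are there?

434.8 kg/min

VCM in B: m_A = 865×0.594 + (1−0.267)·(1−0.595)·m_A, so m_A = 513.81/0.7031 = 730.74 kg/min.
Product U = 0.595×730.74 = 434.79 kg/min.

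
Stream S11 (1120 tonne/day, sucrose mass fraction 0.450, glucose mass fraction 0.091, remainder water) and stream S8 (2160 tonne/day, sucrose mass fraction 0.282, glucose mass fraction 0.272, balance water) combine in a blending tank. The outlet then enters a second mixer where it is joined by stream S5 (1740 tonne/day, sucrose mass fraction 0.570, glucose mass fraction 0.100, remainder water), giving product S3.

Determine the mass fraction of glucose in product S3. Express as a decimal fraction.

Overall, product flow = 5020 tonne/day.
glucose in = 1120×0.091 + 2160×0.272 + 1740×0.100 = 863.44 tonne/day.
glucose fraction in S3 = 0.172.

0.172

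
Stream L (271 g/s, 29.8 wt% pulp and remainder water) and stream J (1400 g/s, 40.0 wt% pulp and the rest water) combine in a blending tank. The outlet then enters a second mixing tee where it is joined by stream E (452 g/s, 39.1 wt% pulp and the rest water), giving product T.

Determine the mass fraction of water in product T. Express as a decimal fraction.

0.6149

Overall, product flow = 2123 g/s.
water in = 271×0.702 + 1400×0.600 + 452×0.609 = 1305.5 g/s.
water fraction in T = 0.6149.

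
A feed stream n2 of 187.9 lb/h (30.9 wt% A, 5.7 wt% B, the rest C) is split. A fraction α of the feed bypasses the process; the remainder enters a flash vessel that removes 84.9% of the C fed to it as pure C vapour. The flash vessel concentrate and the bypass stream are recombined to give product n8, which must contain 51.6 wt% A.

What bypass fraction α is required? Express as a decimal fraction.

0.255

All 187.9×0.309 = 58.061 lb/h of A reaches n8, so n8 = 58.061/0.516 = 112.52 lb/h and vapour = 75.378 lb/h.
The evaporator receives (1−α)·187.9 of feed at 0.634 C and removes 0.849 of that C:
0.849×0.634×(1−α)×187.9 = 75.378
(1−α) = 75.378/101.14 = 0.7453;  α = 0.2547.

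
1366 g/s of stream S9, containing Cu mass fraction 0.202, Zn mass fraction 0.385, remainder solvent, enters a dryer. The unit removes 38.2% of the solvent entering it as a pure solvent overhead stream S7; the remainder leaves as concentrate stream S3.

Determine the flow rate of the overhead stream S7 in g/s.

solvent entering = 1366×0.413 = 564.16 g/s; overhead removed = 0.382×564.16 = 215.51 g/s.

215.5 g/s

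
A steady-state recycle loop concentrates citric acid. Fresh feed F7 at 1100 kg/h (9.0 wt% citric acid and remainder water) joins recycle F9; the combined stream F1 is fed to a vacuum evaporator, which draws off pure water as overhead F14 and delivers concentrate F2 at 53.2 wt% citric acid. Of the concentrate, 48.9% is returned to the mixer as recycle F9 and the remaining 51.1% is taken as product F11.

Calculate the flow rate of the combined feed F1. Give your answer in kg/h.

1278 kg/h

Overall citric acid balance (none leaves overhead): citric acid in fresh feed = citric acid in product, i.e. 1100×0.090 = (1−0.489)·F2·0.532.
F2 = 99/(0.532×0.511) = 364.17 kg/h.
Recycle F9 = 0.489×364.17 = 178.08 kg/h.
Combined feed F1 = 1100 + 178.08 = 1278.1 kg/h.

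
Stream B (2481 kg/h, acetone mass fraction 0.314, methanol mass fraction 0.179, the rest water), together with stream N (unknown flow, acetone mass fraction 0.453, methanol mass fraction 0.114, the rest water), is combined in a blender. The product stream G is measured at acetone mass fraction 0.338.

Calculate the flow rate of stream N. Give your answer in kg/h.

Let N be the unknown flow. Total out = 2481 + N.
acetone balance: 779.03 + 0.453·N = 0.338·(2481 + N)
(0.453 − 0.338)·N = 0.338×2481 − 779.03 = 59.544
N = 59.544 / 0.115 = 517.77 kg/h

517.8 kg/h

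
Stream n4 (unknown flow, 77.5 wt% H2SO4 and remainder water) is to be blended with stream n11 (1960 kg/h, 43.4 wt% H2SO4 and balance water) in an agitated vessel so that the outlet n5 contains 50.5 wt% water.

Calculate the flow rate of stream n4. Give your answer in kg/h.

Let n4 be the unknown flow. Total out = 1960 + n4.
water balance: 1109.4 + 0.225·n4 = 0.505·(1960 + n4)
(0.225 − 0.505)·n4 = 0.505×1960 − 1109.4 = -119.56
n4 = -119.56 / -0.280 = 427 kg/h

427 kg/h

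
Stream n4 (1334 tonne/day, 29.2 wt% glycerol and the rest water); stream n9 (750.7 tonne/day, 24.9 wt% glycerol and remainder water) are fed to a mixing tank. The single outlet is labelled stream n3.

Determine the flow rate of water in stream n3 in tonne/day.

water out = water in = 1334×0.708 + 750.7×0.751 = 1508.2 tonne/day.

1508 tonne/day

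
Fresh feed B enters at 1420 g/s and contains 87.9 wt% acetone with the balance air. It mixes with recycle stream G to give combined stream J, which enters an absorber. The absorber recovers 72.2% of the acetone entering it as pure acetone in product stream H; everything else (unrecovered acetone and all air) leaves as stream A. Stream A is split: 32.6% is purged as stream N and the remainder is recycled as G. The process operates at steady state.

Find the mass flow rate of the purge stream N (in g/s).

311 g/s

air enters only via B and leaves only via the purge: 1420×0.121 = 0.326×(air in A), and the absorber passes all air, so air in J = air in A = 527.06 g/s.
acetone in J: m_A = 1420×0.879 + (1−0.326)·(1−0.722)·m_A, so m_A = 1248.2/0.8126 = 1536 g/s.
A = (1−0.722)×1536 + 527.06 = 954.06 g/s.
Purge N = 0.326×954.06 = 311.02 g/s.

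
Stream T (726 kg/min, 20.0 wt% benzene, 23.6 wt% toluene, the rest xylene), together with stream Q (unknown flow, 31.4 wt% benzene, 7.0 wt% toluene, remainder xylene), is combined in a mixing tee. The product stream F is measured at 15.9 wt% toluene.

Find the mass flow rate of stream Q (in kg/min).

Let Q be the unknown flow. Total out = 726 + Q.
toluene balance: 171.34 + 0.070·Q = 0.159·(726 + Q)
(0.070 − 0.159)·Q = 0.159×726 − 171.34 = -55.902
Q = -55.902 / -0.089 = 628.11 kg/min

628.1 kg/min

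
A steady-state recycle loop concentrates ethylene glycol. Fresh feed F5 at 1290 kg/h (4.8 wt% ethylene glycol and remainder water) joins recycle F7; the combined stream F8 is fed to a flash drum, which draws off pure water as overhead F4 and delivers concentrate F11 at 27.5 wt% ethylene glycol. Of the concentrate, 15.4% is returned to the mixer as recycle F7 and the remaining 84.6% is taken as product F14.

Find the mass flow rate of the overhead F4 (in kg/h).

Overall ethylene glycol balance (none leaves overhead): ethylene glycol in fresh feed = ethylene glycol in product, i.e. 1290×0.048 = (1−0.154)·F11·0.275.
F11 = 61.92/(0.275×0.846) = 266.15 kg/h.
Recycle F7 = 0.154×266.15 = 40.987 kg/h.
Combined feed F8 = 1290 + 40.987 = 1331 kg/h.
Overhead F4 = F8 − F11 = 1331 − 266.15 = 1064.8 kg/h.

1065 kg/h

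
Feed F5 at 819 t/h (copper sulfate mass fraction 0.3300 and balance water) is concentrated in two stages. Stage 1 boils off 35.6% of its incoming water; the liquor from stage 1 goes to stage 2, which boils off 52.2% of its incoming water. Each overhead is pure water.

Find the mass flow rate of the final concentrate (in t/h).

water in feed = 819×0.670 = 548.73 t/h.
After stage 1: water left = (1−0.356)×548.73 = 353.38; stream total = 623.65 t/h.
After stage 2: water left = (1−0.522)×353.38 = 168.92; final concentrate = 439.19 t/h.

439.2 t/h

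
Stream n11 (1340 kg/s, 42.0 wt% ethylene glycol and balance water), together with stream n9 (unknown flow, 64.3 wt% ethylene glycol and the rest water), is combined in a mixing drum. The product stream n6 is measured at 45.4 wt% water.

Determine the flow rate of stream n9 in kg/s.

1741 kg/s

Let n9 be the unknown flow. Total out = 1340 + n9.
water balance: 777.2 + 0.357·n9 = 0.454·(1340 + n9)
(0.357 − 0.454)·n9 = 0.454×1340 − 777.2 = -168.84
n9 = -168.84 / -0.097 = 1740.6 kg/s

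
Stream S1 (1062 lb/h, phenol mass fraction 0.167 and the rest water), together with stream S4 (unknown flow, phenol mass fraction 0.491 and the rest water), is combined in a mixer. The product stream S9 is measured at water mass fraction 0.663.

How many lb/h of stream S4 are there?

1172 lb/h

Let S4 be the unknown flow. Total out = 1062 + S4.
water balance: 884.65 + 0.509·S4 = 0.663·(1062 + S4)
(0.509 − 0.663)·S4 = 0.663×1062 − 884.65 = -180.54
S4 = -180.54 / -0.154 = 1172.3 lb/h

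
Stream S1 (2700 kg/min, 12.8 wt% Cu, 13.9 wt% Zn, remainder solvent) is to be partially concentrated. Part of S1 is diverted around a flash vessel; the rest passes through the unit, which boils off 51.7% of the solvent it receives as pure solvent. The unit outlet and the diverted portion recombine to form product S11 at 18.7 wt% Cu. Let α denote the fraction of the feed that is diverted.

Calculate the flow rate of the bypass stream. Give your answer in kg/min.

452.1 kg/min

All 2700×0.128 = 345.6 kg/min of Cu reaches S11, so S11 = 345.6/0.187 = 1848.1 kg/min and vapour = 851.87 kg/min.
The evaporator receives (1−α)·2700 of feed at 0.733 solvent and removes 0.517 of that solvent:
0.517×0.733×(1−α)×2700 = 851.87
(1−α) = 851.87/1023.2 = 0.8326;  α = 0.1674.
Bypass flow = 0.1674×2700 = 452.09 kg/min.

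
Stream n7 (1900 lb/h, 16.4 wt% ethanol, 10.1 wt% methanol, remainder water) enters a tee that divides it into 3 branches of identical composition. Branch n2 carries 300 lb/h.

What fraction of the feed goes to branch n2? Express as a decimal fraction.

Fraction to n2 = 300/1900 = 0.1579.

0.158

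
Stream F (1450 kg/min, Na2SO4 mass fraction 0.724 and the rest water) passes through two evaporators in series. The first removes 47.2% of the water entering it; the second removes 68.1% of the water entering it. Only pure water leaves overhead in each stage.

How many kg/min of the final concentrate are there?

water in feed = 1450×0.276 = 400.2 kg/min.
After stage 1: water left = (1−0.472)×400.2 = 211.31; stream total = 1261.1 kg/min.
After stage 2: water left = (1−0.681)×211.31 = 67.406; final concentrate = 1117.2 kg/min.

1117 kg/min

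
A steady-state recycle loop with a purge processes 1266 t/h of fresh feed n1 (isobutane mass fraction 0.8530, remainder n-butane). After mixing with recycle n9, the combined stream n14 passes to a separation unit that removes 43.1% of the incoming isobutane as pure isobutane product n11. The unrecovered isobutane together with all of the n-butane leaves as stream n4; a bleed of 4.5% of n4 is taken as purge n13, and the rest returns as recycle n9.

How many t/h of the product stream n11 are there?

1019 t/h

isobutane in n14: m_A = 1266×0.853 + (1−0.045)·(1−0.431)·m_A, so m_A = 1079.9/0.4566 = 2365.1 t/h.
Product n11 = 0.431×2365.1 = 1019.3 t/h.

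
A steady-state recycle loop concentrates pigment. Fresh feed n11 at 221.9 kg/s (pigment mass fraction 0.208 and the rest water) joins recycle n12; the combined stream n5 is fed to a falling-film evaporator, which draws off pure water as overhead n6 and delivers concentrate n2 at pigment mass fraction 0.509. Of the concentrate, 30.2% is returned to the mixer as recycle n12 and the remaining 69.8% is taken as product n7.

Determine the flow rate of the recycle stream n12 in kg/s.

Overall pigment balance (none leaves overhead): pigment in fresh feed = pigment in product, i.e. 221.9×0.208 = (1−0.302)·n2·0.509.
n2 = 46.155/(0.509×0.698) = 129.91 kg/s.
Recycle n12 = 0.302×129.91 = 39.233 kg/s.

39.23 kg/s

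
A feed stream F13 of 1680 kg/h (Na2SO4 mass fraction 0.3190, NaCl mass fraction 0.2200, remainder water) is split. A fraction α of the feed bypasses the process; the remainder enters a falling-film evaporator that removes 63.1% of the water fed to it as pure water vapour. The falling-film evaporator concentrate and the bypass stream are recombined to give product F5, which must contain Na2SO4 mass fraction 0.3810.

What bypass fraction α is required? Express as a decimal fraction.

All 1680×0.319 = 535.92 kg/h of Na2SO4 reaches F5, so F5 = 535.92/0.381 = 1406.6 kg/h and vapour = 273.39 kg/h.
The evaporator receives (1−α)·1680 of feed at 0.461 water and removes 0.631 of that water:
0.631×0.461×(1−α)×1680 = 273.39
(1−α) = 273.39/488.7 = 0.5594;  α = 0.4406.

0.441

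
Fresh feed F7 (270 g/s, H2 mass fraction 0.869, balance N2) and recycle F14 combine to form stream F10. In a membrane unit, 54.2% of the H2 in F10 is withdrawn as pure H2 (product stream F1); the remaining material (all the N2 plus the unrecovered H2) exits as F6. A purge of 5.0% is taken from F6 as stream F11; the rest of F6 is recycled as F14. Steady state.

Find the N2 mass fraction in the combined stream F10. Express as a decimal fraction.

N2 enters only via F7 and leaves only via the purge: 270×0.131 = 0.050×(N2 in F6), and the membrane unit passes all N2, so N2 in F10 = N2 in F6 = 707.4 g/s.
H2 in F10: m_A = 270×0.869 + (1−0.050)·(1−0.542)·m_A, so m_A = 234.63/0.5649 = 415.35 g/s.
F10 = 415.35 + 707.4 = 1122.7 g/s.
N2 fraction in F10 = 707.4/1122.7 = 0.630.

0.630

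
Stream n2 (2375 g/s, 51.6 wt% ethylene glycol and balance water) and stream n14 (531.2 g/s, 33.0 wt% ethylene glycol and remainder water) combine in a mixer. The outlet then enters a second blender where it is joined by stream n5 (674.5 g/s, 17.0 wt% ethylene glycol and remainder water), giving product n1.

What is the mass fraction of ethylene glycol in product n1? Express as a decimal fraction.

0.423

Overall, product flow = 3580.7 g/s.
ethylene glycol in = 2375×0.516 + 531.2×0.330 + 674.5×0.170 = 1515.5 g/s.
ethylene glycol fraction in n1 = 0.423.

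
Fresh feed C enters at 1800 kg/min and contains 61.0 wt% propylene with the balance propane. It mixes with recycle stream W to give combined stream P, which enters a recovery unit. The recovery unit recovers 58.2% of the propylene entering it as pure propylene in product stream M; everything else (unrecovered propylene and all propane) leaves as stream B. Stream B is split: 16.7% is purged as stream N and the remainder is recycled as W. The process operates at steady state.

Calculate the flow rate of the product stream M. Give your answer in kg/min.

980.4 kg/min

propylene in P: m_A = 1800×0.610 + (1−0.167)·(1−0.582)·m_A, so m_A = 1098/0.6518 = 1684.6 kg/min.
Product M = 0.582×1684.6 = 980.41 kg/min.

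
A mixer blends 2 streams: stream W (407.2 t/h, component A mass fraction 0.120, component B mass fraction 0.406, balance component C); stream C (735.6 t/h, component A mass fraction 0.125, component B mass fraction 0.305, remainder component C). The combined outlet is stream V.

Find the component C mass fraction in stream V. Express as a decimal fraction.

Total flow out = 407.2 + 735.6 = 1142.8 t/h.
component C in = 407.2×0.474 + 735.6×0.570 = 612.3 t/h.
component C mass fraction in V = 612.3/1142.8 = 0.536.

0.536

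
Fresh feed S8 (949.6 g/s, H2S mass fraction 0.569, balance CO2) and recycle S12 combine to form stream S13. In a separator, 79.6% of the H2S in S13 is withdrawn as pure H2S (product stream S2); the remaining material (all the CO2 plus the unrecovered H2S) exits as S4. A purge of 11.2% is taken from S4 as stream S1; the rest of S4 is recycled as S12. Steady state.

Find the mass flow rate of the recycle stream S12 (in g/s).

3365 g/s

CO2 enters only via S8 and leaves only via the purge: 949.6×0.431 = 0.112×(CO2 in S4), and the separator passes all CO2, so CO2 in S13 = CO2 in S4 = 3654.3 g/s.
H2S in S13: m_A = 949.6×0.569 + (1−0.112)·(1−0.796)·m_A, so m_A = 540.32/0.8188 = 659.86 g/s.
S4 = (1−0.796)×659.86 + 3654.3 = 3788.9 g/s.
Recycle S12 = (1−0.112)×3788.9 = 3364.5 g/s.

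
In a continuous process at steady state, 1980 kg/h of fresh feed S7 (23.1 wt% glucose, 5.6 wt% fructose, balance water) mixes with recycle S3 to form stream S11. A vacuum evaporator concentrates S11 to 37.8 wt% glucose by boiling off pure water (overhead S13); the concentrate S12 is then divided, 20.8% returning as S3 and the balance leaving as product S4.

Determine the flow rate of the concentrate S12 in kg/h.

1528 kg/h

Overall glucose balance (none leaves overhead): glucose in fresh feed = glucose in product, i.e. 1980×0.231 = (1−0.208)·S12·0.378.
S12 = 457.38/(0.378×0.792) = 1527.8 kg/h.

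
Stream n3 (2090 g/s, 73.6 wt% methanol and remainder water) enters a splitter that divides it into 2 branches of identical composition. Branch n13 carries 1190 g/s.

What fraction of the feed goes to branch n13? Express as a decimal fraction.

0.569

Fraction to n13 = 1190/2090 = 0.5694.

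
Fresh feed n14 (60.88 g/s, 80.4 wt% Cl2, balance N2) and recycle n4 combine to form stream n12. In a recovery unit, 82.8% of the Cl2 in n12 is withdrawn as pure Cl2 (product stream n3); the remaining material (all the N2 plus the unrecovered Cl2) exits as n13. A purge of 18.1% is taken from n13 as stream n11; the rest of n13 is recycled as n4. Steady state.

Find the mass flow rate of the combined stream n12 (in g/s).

N2 enters only via n14 and leaves only via the purge: 60.88×0.196 = 0.181×(N2 in n13), and the recovery unit passes all N2, so N2 in n12 = N2 in n13 = 65.925 g/s.
Cl2 in n12: m_A = 60.88×0.804 + (1−0.181)·(1−0.828)·m_A, so m_A = 48.948/0.8591 = 56.973 g/s.
n12 = 56.973 + 65.925 = 122.9 g/s.

122.9 g/s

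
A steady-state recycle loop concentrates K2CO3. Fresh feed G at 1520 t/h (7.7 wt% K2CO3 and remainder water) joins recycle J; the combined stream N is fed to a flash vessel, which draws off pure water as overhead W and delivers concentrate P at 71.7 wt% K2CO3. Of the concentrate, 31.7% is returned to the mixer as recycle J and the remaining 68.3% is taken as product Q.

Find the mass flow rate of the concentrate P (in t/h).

239 t/h

Overall K2CO3 balance (none leaves overhead): K2CO3 in fresh feed = K2CO3 in product, i.e. 1520×0.077 = (1−0.317)·P·0.717.
P = 117.04/(0.717×0.683) = 239 t/h.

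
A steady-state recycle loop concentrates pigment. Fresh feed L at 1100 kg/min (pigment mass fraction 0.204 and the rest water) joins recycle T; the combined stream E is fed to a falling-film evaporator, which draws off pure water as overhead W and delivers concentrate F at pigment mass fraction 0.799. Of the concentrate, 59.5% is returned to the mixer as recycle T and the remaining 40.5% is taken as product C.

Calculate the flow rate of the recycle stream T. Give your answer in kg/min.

412.6 kg/min

Overall pigment balance (none leaves overhead): pigment in fresh feed = pigment in product, i.e. 1100×0.204 = (1−0.595)·F·0.799.
F = 224.4/(0.799×0.405) = 693.46 kg/min.
Recycle T = 0.595×693.46 = 412.61 kg/min.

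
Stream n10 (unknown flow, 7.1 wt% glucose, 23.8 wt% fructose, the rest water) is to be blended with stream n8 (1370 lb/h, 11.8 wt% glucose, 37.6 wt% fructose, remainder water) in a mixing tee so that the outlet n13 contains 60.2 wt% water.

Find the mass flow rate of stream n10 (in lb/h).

Let n10 be the unknown flow. Total out = 1370 + n10.
water balance: 693.22 + 0.691·n10 = 0.602·(1370 + n10)
(0.691 − 0.602)·n10 = 0.602×1370 − 693.22 = 131.52
n10 = 131.52 / 0.089 = 1477.8 lb/h

1478 lb/h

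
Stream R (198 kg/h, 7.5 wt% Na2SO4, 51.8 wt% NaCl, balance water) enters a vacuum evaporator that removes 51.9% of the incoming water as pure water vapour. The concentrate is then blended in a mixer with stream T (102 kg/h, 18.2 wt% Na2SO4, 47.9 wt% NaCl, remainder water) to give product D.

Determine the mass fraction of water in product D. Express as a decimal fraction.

Vapour removed = 0.519×0.407×198 = 41.824 kg/h; concentrate = 156.18 kg/h.
water reaching the mixer = 38.762 (from concentrate) + 102×0.339 = 73.34 kg/h.
Product flow = 156.18 + 102 = 258.18 kg/h; water fraction = 0.284.

0.284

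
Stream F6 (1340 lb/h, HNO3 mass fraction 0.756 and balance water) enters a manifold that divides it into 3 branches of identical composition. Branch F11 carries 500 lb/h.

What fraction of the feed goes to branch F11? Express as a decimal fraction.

0.373

Fraction to F11 = 500/1340 = 0.3731.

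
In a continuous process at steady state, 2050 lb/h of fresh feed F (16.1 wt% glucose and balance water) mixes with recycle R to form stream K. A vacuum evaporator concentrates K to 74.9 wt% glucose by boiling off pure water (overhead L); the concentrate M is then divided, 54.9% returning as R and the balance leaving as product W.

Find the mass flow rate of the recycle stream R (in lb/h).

536.4 lb/h

Overall glucose balance (none leaves overhead): glucose in fresh feed = glucose in product, i.e. 2050×0.161 = (1−0.549)·M·0.749.
M = 330.05/(0.749×0.451) = 977.06 lb/h.
Recycle R = 0.549×977.06 = 536.41 lb/h.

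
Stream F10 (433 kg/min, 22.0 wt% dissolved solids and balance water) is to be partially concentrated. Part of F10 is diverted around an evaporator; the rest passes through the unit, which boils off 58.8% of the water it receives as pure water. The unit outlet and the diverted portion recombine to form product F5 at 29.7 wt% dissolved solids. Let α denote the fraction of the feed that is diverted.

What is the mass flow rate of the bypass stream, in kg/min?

188.2 kg/min

All 433×0.220 = 95.26 kg/min of dissolved solids reaches F5, so F5 = 95.26/0.297 = 320.74 kg/min and vapour = 112.26 kg/min.
The evaporator receives (1−α)·433 of feed at 0.780 water and removes 0.588 of that water:
0.588×0.780×(1−α)×433 = 112.26
(1−α) = 112.26/198.59 = 0.5653;  α = 0.4347.
Bypass flow = 0.4347×433 = 188.23 kg/min.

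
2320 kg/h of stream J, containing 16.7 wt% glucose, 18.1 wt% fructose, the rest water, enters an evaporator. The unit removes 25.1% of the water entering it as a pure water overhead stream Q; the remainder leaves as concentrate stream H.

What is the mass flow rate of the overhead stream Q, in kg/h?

379.7 kg/h

water entering = 2320×0.652 = 1512.6 kg/h; overhead removed = 0.251×1512.6 = 379.67 kg/h.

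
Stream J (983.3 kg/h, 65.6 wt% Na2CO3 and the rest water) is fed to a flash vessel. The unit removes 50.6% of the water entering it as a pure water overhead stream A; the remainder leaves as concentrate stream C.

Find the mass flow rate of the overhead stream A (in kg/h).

water entering = 983.3×0.344 = 338.26 kg/h; overhead removed = 0.506×338.26 = 171.16 kg/h.

171.2 kg/h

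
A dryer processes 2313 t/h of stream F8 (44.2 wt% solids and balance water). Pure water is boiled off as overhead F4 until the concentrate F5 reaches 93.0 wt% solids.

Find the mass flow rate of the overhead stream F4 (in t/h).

solids is conserved: 2313×0.442 = 1022.3 t/h all reports to the concentrate.
Concentrate = 1022.3/(target fraction) = 1099.3 t/h.
Overhead = 2313 − 1099.3 = 1213.7 t/h.

1214 t/h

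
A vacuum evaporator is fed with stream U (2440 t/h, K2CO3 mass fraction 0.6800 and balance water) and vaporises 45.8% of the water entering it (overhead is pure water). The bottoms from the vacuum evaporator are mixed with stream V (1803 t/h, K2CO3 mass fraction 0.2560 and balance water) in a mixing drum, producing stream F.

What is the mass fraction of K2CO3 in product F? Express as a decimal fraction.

0.5458

Vapour removed = 0.458×0.320×2440 = 357.61 t/h; concentrate = 2082.4 t/h.
K2CO3 reaching the mixer = 1659.2 (from concentrate) + 1803×0.256 = 2120.8 t/h.
Product flow = 2082.4 + 1803 = 3885.4 t/h; K2CO3 fraction = 0.5458.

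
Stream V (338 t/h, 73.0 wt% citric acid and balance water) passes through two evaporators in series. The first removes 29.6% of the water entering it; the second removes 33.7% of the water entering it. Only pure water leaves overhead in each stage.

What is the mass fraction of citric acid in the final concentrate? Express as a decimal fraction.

0.853

water in feed = 338×0.270 = 91.26 t/h.
After stage 1: water left = (1−0.296)×91.26 = 64.247; stream total = 310.99 t/h.
After stage 2: water left = (1−0.337)×64.247 = 42.596; final concentrate = 289.34 t/h.
citric acid fraction = 246.74/289.34 = 0.853.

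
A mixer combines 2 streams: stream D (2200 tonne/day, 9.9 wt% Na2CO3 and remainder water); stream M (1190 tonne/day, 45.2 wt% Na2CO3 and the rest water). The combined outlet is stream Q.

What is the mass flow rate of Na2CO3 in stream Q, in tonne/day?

Na2CO3 out = Na2CO3 in = 2200×0.099 + 1190×0.452 = 755.68 tonne/day.

755.7 tonne/day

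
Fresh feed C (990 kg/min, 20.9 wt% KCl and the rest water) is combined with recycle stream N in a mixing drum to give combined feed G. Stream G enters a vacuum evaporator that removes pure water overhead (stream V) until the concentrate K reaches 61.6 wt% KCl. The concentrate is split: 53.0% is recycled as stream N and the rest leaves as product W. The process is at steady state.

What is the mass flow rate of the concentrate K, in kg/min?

Overall KCl balance (none leaves overhead): KCl in fresh feed = KCl in product, i.e. 990×0.209 = (1−0.530)·K·0.616.
K = 206.91/(0.616×0.470) = 714.67 kg/min.

714.7 kg/min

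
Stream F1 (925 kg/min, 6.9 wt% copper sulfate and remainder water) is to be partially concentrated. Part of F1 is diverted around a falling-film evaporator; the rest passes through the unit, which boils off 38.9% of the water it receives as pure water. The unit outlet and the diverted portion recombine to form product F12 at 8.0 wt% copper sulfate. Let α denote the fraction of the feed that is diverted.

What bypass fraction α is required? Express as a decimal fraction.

0.620

All 925×0.069 = 63.825 kg/min of copper sulfate reaches F12, so F12 = 63.825/0.080 = 797.81 kg/min and vapour = 127.19 kg/min.
The evaporator receives (1−α)·925 of feed at 0.931 water and removes 0.389 of that water:
0.389×0.931×(1−α)×925 = 127.19
(1−α) = 127.19/335 = 0.3797;  α = 0.6203.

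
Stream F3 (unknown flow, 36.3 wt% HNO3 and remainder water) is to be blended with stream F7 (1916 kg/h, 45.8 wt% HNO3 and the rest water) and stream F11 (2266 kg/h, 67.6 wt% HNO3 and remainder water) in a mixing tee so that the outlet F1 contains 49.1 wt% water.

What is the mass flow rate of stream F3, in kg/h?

Let F3 be the unknown flow. Total out = 4182 + F3.
water balance: 1772.7 + 0.637·F3 = 0.491·(4182 + F3)
(0.637 − 0.491)·F3 = 0.491×4182 − 1772.7 = 280.71
F3 = 280.71 / 0.146 = 1922.6 kg/h

1923 kg/h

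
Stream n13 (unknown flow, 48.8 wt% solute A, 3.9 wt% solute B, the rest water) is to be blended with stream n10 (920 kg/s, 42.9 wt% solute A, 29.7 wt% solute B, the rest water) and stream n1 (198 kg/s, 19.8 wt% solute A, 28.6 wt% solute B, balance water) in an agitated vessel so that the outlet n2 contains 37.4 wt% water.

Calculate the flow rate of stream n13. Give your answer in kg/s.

Let n13 be the unknown flow. Total out = 1118 + n13.
water balance: 354.25 + 0.473·n13 = 0.374·(1118 + n13)
(0.473 − 0.374)·n13 = 0.374×1118 − 354.25 = 63.884
n13 = 63.884 / 0.099 = 645.29 kg/s

645.3 kg/s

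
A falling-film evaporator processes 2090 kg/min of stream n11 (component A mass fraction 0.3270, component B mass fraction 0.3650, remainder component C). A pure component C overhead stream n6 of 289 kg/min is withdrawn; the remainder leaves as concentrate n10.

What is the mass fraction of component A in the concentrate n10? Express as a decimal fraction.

0.3795

component A is not removed: 2090×0.327 = 683.43 kg/min of component A enters n10.
Concentrate = 2090 − 289 = 1801 kg/min.
Mass fraction = 683.43/1801 = 0.3795.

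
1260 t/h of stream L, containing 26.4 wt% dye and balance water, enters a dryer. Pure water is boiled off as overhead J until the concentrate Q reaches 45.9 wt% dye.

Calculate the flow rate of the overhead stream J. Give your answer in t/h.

dye is conserved: 1260×0.264 = 332.64 t/h all reports to the concentrate.
Concentrate = 332.64/(target fraction) = 724.71 t/h.
Overhead = 1260 − 724.71 = 535.29 t/h.

535.3 t/h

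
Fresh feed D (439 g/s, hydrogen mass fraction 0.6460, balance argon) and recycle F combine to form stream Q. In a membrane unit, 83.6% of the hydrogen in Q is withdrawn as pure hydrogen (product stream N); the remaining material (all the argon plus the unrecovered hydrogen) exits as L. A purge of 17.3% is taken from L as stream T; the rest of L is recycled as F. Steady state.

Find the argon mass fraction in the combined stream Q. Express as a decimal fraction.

0.7325

argon enters only via D and leaves only via the purge: 439×0.354 = 0.173×(argon in L), and the membrane unit passes all argon, so argon in Q = argon in L = 898.3 g/s.
hydrogen in Q: m_A = 439×0.646 + (1−0.173)·(1−0.836)·m_A, so m_A = 283.59/0.8644 = 328.09 g/s.
Q = 328.09 + 898.3 = 1226.4 g/s.
argon fraction in Q = 898.3/1226.4 = 0.7325.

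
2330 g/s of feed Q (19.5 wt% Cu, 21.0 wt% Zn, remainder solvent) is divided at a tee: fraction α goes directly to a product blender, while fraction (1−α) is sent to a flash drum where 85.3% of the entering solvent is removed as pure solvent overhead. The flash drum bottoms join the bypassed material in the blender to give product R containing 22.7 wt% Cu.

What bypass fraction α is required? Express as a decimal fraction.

0.722

All 2330×0.195 = 454.35 g/s of Cu reaches R, so R = 454.35/0.227 = 2001.5 g/s and vapour = 328.46 g/s.
The evaporator receives (1−α)·2330 of feed at 0.595 solvent and removes 0.853 of that solvent:
0.853×0.595×(1−α)×2330 = 328.46
(1−α) = 328.46/1182.6 = 0.2778;  α = 0.7222.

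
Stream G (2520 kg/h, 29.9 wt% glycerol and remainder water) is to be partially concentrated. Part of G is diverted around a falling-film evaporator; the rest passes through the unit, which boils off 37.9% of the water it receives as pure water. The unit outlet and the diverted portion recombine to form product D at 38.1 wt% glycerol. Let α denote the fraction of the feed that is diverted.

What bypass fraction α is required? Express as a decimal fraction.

0.190

All 2520×0.299 = 753.48 kg/h of glycerol reaches D, so D = 753.48/0.381 = 1977.6 kg/h and vapour = 542.36 kg/h.
The evaporator receives (1−α)·2520 of feed at 0.701 water and removes 0.379 of that water:
0.379×0.701×(1−α)×2520 = 542.36
(1−α) = 542.36/669.51 = 0.8101;  α = 0.1899.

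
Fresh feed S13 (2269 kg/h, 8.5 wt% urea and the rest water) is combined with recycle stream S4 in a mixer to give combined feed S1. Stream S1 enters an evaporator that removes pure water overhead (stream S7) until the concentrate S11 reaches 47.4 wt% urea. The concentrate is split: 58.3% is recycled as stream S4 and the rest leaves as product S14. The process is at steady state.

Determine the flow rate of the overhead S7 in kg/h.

Overall urea balance (none leaves overhead): urea in fresh feed = urea in product, i.e. 2269×0.085 = (1−0.583)·S11·0.474.
S11 = 192.87/(0.474×0.417) = 975.75 kg/h.
Recycle S4 = 0.583×975.75 = 568.86 kg/h.
Combined feed S1 = 2269 + 568.86 = 2837.9 kg/h.
Overhead S7 = S1 − S11 = 2837.9 − 975.75 = 1862.1 kg/h.

1862 kg/h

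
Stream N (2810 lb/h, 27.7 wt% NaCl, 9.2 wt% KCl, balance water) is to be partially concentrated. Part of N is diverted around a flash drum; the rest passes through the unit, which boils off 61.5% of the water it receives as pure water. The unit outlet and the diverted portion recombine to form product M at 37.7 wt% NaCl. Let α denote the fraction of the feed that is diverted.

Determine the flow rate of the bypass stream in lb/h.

889.3 lb/h

All 2810×0.277 = 778.37 lb/h of NaCl reaches M, so M = 778.37/0.377 = 2064.6 lb/h and vapour = 745.36 lb/h.
The evaporator receives (1−α)·2810 of feed at 0.631 water and removes 0.615 of that water:
0.615×0.631×(1−α)×2810 = 745.36
(1−α) = 745.36/1090.5 = 0.6835;  α = 0.3165.
Bypass flow = 0.3165×2810 = 889.3 lb/h.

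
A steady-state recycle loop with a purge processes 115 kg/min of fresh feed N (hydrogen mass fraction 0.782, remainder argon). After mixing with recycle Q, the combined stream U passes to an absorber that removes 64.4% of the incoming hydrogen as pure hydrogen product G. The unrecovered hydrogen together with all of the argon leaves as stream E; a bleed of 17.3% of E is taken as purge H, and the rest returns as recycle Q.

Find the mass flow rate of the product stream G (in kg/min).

hydrogen in U: m_A = 115×0.782 + (1−0.173)·(1−0.644)·m_A, so m_A = 89.93/0.7056 = 127.45 kg/min.
Product G = 0.644×127.45 = 82.08 kg/min.

82.08 kg/min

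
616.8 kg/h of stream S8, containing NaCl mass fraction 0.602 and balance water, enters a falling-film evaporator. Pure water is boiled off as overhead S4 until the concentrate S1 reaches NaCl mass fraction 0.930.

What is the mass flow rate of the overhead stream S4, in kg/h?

217.5 kg/h

NaCl is conserved: 616.8×0.602 = 371.31 kg/h all reports to the concentrate.
Concentrate = 371.31/(target fraction) = 399.26 kg/h.
Overhead = 616.8 − 399.26 = 217.54 kg/h.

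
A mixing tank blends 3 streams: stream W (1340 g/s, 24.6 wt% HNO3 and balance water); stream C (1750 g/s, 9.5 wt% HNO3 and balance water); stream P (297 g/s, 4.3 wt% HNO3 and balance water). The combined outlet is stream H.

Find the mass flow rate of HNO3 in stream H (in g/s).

508.7 g/s

HNO3 out = HNO3 in = 1340×0.246 + 1750×0.095 + 297×0.043 = 508.66 g/s.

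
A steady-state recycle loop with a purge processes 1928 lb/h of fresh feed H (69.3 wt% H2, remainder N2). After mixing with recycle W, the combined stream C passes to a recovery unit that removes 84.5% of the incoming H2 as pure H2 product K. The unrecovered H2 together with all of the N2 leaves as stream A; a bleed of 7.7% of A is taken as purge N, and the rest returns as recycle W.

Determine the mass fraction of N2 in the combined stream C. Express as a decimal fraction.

0.831

N2 enters only via H and leaves only via the purge: 1928×0.307 = 0.077×(N2 in A), and the recovery unit passes all N2, so N2 in C = N2 in A = 7687 lb/h.
H2 in C: m_A = 1928×0.693 + (1−0.077)·(1−0.845)·m_A, so m_A = 1336.1/0.8569 = 1559.2 lb/h.
C = 1559.2 + 7687 = 9246.1 lb/h.
N2 fraction in C = 7687/9246.1 = 0.831.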